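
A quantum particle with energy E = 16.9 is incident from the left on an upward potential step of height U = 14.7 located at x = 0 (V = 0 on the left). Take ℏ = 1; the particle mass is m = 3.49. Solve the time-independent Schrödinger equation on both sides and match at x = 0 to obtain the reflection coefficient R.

On each side the TISE gives plane waves with k = √(2m(E − V))/ℏ: k₁ = √(2·3.49·16.9) = 10.86, k₂ = √(2·3.49·2.2) = 3.919.
Matching ψ and ψ′ at x = 0 gives r = (k₁ − k₂)/(k₁ + k₂), so R = r² = 0.2206 and T = 1 − R = 0.7794.

R = 0.221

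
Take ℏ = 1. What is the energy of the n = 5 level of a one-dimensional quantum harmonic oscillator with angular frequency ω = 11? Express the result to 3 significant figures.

E = 60.5

The oscillator eigenvalues are E_n = ℏω(n + ½), so E_5 = 11 × 5.5 = 60.50.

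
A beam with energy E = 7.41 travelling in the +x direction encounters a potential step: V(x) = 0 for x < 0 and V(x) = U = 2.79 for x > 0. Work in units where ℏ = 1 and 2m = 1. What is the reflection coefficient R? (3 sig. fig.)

R = 0.0138

The wavenumbers are k₁ = √(2mE)/ℏ = 2.722 on the left and k₂ = √(2m(E − U))/ℏ = 2.149 on the right.
Matching ψ and ψ′ at x = 0 gives r = (k₁ − k₂)/(k₁ + k₂), so R = r² = 0.01382 and T = 1 − R = 0.9862.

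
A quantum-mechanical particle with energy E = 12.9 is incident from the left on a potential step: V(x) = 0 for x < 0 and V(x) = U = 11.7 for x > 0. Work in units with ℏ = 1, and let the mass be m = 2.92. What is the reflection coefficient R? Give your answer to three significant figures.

The wavenumbers are k₁ = √(2mE)/ℏ = 8.680 on the left and k₂ = √(2m(E − U))/ℏ = 2.647 on the right.
Continuity of ψ and ψ′ at the step yields the reflection amplitude r = (k₁ − k₂)/(k₁ + k₂) = 0.5326; thus R = |r|² = 0.2836, T = 0.7164.

R = 0.284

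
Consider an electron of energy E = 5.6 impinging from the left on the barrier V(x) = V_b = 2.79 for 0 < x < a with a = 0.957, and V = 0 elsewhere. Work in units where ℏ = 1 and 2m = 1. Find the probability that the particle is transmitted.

T = 0.890

Above the barrier the interior wavenumber is k₂ = √(2m(E − V_b))/ℏ = 1.676, giving phase k₂a = 1.604.
Matching at both interfaces gives T⁻¹ = 1 + V_b² sin²(k₂a) / [4E(E − V_b)] = 1.124, hence T = 0.890.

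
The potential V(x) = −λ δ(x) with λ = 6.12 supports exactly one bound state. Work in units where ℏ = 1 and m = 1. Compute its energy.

E = -18.7

For x ≠ 0 the bound state is ψ ∝ e^{−κ|x|}; integrating the TISE across the delta gives the cusp condition 2κ = 2mλ/ℏ², so κ = 6.120.
Then E = −ℏ²κ²/(2m) = −mλ²/(2ℏ²) = -18.73.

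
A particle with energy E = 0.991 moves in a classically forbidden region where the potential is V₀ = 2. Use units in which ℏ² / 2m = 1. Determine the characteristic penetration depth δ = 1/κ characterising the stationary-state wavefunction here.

Since E < V₀ the TISE in this region is ψ'' = κ²ψ with κ = √(2m(V₀ − E))/ℏ.
κ = √(2 × 0.5 × 1.009) = 1.004. The penetration depth is δ = 1/κ = 0.996.

δ = 0.996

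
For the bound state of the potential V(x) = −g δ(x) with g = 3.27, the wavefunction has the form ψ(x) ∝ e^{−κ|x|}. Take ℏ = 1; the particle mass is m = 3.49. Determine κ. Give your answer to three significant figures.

κ = 11.4

Integrating the TISE across x = 0 gives the cusp condition ψ'(0⁺) − ψ'(0⁻) = −(2mg/ℏ²)ψ(0).
With ψ ∝ e^{−κ|x|} this yields −2κ = −2mg/ℏ², so κ = mg/ℏ² = 11.41.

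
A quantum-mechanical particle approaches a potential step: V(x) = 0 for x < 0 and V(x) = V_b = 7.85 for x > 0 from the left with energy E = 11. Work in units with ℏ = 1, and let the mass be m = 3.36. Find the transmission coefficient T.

T = 0.908

The wavenumbers are k₁ = √(2mE)/ℏ = 8.598 on the left and k₂ = √(2m(E − V_b))/ℏ = 4.601 on the right.
Continuity of ψ and ψ′ at the step yields the reflection amplitude r = (k₁ − k₂)/(k₁ + k₂) = 0.3028; thus R = |r|² = 0.09170, T = 0.9083.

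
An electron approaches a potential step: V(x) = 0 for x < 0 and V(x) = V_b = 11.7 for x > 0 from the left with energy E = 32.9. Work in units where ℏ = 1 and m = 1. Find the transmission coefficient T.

T = 0.988

The wavenumbers are k₁ = √(2mE)/ℏ = 8.112 on the left and k₂ = √(2m(E − V_b))/ℏ = 6.512 on the right.
Continuity of ψ and ψ′ at the step yields the reflection amplitude r = (k₁ − k₂)/(k₁ + k₂) = 0.1094; thus R = |r|² = 0.01197, T = 0.9880.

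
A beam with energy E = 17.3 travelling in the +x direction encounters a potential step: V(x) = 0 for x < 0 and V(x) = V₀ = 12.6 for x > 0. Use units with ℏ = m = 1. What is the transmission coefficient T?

On each side the TISE gives plane waves with k = √(2m(E − V))/ℏ: k₁ = √(2·1·17.3) = 5.882, k₂ = √(2·1·4.7) = 3.066.
Matching ψ and ψ′ at x = 0 gives r = (k₁ − k₂)/(k₁ + k₂), so R = r² = 0.09905 and T = 1 − R = 0.9009.

T = 0.901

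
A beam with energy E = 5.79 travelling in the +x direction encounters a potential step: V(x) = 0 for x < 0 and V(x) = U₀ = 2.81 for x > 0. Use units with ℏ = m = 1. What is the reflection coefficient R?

On each side the TISE gives plane waves with k = √(2m(E − V))/ℏ: k₁ = √(2·1·5.79) = 3.403, k₂ = √(2·1·2.98) = 2.441.
Matching ψ and ψ′ at x = 0 gives r = (k₁ − k₂)/(k₁ + k₂), so R = r² = 0.02707 and T = 1 − R = 0.9729.

R = 0.0271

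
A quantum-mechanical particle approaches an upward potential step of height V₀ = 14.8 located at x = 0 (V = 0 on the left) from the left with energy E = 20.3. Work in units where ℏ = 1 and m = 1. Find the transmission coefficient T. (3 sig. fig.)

T = 0.901

On each side the TISE gives plane waves with k = √(2m(E − V))/ℏ: k₁ = √(2·1·20.3) = 6.372, k₂ = √(2·1·5.5) = 3.317.
Continuity of ψ and ψ′ at the step yields the reflection amplitude r = (k₁ − k₂)/(k₁ + k₂) = 0.3153; thus R = |r|² = 0.09944, T = 0.9006.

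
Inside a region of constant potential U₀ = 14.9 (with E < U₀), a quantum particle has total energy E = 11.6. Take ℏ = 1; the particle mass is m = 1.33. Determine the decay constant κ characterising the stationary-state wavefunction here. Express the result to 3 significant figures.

κ = 2.96

Since E < U₀ the TISE in this region is ψ'' = κ²ψ with κ = √(2m(U₀ − E))/ℏ.
κ = √(2 × 1.33 × 3.3) = 2.963.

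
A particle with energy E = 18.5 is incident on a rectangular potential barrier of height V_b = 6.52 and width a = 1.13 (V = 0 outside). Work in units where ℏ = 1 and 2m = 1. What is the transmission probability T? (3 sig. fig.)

T = 0.977

E > V_b: inside the barrier k₂ = √(2m(E − V_b))/ℏ = 3.461, k₂a = 3.911.
Matching at both interfaces gives T⁻¹ = 1 + V_b² sin²(k₂a) / [4E(E − V_b)] = 1.023, hence T = 0.977.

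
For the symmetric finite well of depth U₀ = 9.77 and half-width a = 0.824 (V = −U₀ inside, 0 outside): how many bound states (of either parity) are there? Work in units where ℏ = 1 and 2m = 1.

The dimensionless depth is z₀ = a√(2mU₀)/ℏ = 0.824 × √(9.770) = 2.576.
A new bound state (alternating even/odd) appears each time z₀ passes a multiple of π/2, so N = ⌊2z₀/π⌋ + 1 = ⌊1.640⌋ + 1 = 2.

N = 2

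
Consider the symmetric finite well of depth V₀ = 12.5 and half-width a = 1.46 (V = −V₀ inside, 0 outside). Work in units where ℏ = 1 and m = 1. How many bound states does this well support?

N = 5

The dimensionless depth is z₀ = a√(2mV₀)/ℏ = 1.46 × √(25.00) = 7.300.
A new bound state (alternating even/odd) appears each time z₀ passes a multiple of π/2, so N = ⌊2z₀/π⌋ + 1 = ⌊4.647⌋ + 1 = 5.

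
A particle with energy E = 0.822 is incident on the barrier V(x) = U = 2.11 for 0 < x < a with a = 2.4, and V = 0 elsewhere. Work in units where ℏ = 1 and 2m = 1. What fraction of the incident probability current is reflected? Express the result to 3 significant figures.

R = 0.984

Since E < U the interior solution is evanescent with decay constant κ = √(2m(U − E))/ℏ = 1.135.
κa = 2.724, sinh(κa) = 7.586.
The exact tunnelling result is T⁻¹ = 1 + U² sinh²(κa) / [4E(U − E)] = 61.50, so T = 0.0163.
R = 1 − T = 0.984.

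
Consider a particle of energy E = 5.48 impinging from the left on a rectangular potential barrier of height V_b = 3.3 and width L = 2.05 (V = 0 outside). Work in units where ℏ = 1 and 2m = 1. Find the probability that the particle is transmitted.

Above the barrier the interior wavenumber is k₂ = √(2m(E − V_b))/ℏ = 1.476, giving phase k₂L = 3.027.
Matching at both interfaces gives T⁻¹ = 1 + V_b² sin²(k₂L) / [4E(E − V_b)] = 1.003, hence T = 0.997.

T = 0.997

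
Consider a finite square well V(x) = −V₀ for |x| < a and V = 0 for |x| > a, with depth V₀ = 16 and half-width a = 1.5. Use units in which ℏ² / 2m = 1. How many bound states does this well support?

The dimensionless depth is z₀ = a√(2mV₀)/ℏ = 1.5 × √(16.00) = 6.000.
The even/odd transcendental equations gain one root per π/2 in z₀, giving N = 1 + ⌊2z₀/π⌋ = 1 + ⌊3.820⌋ = 4.

N = 4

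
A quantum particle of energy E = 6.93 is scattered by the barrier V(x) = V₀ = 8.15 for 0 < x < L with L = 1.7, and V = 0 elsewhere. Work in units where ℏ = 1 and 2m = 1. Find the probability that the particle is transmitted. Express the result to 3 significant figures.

T = 0.0476

E < V₀: inside the barrier ψ ∝ e^{±κx} with κ = √(2m(V₀ − E))/ℏ = 1.105.
κL = 1.878, sinh(κL) = 3.193.
Matching ψ, ψ′ at both faces gives T = [1 + V₀² sinh²(κL) / (4E(V₀ − E))]⁻¹ = 1/21.02 = 0.0476.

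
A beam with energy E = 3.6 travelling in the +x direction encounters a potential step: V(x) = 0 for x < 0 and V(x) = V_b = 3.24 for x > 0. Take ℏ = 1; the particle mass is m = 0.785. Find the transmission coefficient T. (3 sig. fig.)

The wavenumbers are k₁ = √(2mE)/ℏ = 2.377 on the left and k₂ = √(2m(E − V_b))/ℏ = 0.7518 on the right.
Continuity of ψ and ψ′ at the step yields the reflection amplitude r = (k₁ − k₂)/(k₁ + k₂) = 0.5195; thus R = |r|² = 0.2699, T = 0.7301.

T = 0.730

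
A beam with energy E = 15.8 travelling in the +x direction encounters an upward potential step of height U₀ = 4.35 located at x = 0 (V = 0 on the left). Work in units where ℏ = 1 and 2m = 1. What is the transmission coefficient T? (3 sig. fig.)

T = 0.994

The wavenumbers are k₁ = √(2mE)/ℏ = 3.975 on the left and k₂ = √(2m(E − U₀))/ℏ = 3.384 on the right.
Matching ψ and ψ′ at x = 0 gives r = (k₁ − k₂)/(k₁ + k₂), so R = r² = 0.006453 and T = 1 − R = 0.9935.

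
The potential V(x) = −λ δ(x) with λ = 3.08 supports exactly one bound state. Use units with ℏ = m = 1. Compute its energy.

For x ≠ 0 the bound state is ψ ∝ e^{−κ|x|}; integrating the TISE across the delta gives the cusp condition 2κ = 2mλ/ℏ², so κ = 3.080.
Then E = −ℏ²κ²/(2m) = −mλ²/(2ℏ²) = -4.743.

E = -4.74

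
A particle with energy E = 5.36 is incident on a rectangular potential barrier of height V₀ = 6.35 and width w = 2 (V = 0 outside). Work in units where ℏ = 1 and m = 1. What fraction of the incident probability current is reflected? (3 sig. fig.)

E < V₀: inside the barrier ψ ∝ e^{±κx} with κ = √(2m(V₀ − E))/ℏ = 1.407.
κw = 2.814, sinh(κw) = 8.310.
The exact tunnelling result is T⁻¹ = 1 + V₀² sinh²(κw) / [4E(V₀ − E)] = 132.2, so T = 0.00756.
R = 1 − T = 0.992.

R = 0.992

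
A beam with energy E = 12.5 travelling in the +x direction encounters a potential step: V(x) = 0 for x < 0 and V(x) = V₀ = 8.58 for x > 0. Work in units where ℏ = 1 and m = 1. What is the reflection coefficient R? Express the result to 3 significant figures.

On each side the TISE gives plane waves with k = √(2m(E − V))/ℏ: k₁ = √(2·1·12.5) = 5.000, k₂ = √(2·1·3.92) = 2.800.
Matching ψ and ψ′ at x = 0 gives r = (k₁ − k₂)/(k₁ + k₂), so R = r² = 0.07955 and T = 1 − R = 0.9204.

R = 0.0796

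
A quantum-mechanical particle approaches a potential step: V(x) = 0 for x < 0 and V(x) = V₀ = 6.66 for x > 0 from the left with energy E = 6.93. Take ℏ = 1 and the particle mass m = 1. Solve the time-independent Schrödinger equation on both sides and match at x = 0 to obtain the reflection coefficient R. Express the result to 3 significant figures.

R = 0.449

On each side the TISE gives plane waves with k = √(2m(E − V))/ℏ: k₁ = √(2·1·6.93) = 3.723, k₂ = √(2·1·0.27) = 0.7348.
Continuity of ψ and ψ′ at the step yields the reflection amplitude r = (k₁ − k₂)/(k₁ + k₂) = 0.6703; thus R = |r|² = 0.4493, T = 0.5507.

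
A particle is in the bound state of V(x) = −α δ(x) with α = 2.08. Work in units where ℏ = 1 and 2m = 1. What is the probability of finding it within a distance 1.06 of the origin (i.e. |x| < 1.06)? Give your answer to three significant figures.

The normalised bound state is ψ = √κ e^{−κ|x|} with κ = mα/ℏ² = 1.040.
P(|x| < d) = ∫_{−d}^{d} κ e^{−2κ|x|} dx = 1 − e^{−2κd} = 1 − e^{−2.205} = 0.8897.

P = 0.890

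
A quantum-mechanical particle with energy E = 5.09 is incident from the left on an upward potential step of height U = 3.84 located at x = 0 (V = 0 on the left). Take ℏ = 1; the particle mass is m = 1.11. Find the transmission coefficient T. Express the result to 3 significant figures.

T = 0.886

On each side the TISE gives plane waves with k = √(2m(E − V))/ℏ: k₁ = √(2·1.11·5.09) = 3.362, k₂ = √(2·1.11·1.25) = 1.666.
Matching ψ and ψ′ at x = 0 gives r = (k₁ − k₂)/(k₁ + k₂), so R = r² = 0.1138 and T = 1 − R = 0.8862.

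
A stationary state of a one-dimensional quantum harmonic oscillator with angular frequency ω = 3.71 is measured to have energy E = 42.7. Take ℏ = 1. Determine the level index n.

n = 11

E_n = ℏω(n + ½) ⇒ n = E/(ℏω) − ½ = 42.7/3.71 − 0.5 = 11.009 → n = 11.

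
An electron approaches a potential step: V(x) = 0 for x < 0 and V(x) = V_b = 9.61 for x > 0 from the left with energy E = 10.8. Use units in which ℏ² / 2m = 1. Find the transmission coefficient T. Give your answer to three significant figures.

T = 0.748

The wavenumbers are k₁ = √(2mE)/ℏ = 3.286 on the left and k₂ = √(2m(E − V_b))/ℏ = 1.091 on the right.
Continuity of ψ and ψ′ at the step yields the reflection amplitude r = (k₁ − k₂)/(k₁ + k₂) = 0.5016; thus R = |r|² = 0.2516, T = 0.7484.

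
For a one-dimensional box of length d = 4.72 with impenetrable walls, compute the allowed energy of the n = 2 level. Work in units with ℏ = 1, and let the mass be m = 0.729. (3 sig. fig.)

Requiring ψ(0) = ψ(d) = 0 quantises k = nπ/d, hence E_n = ℏ²k²/2m = n²π²ℏ²/(2md²).
E_2 = 2² × π² / (2 × 0.729 × 4.72²) = 1.215.

E = 1.22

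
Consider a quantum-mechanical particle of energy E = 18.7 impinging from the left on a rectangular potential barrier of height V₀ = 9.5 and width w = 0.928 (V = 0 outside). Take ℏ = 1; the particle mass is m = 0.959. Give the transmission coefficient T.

T = 0.942

Above the barrier the interior wavenumber is k₂ = √(2m(E − V₀))/ℏ = 4.201, giving phase k₂w = 3.898.
Matching at both interfaces gives T⁻¹ = 1 + V₀² sin²(k₂w) / [4E(E − V₀)] = 1.062, hence T = 0.942.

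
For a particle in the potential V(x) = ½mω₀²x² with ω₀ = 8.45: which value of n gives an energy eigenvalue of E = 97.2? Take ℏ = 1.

E_n = ℏω₀(n + ½) ⇒ n = E/(ℏω₀) − ½ = 97.2/8.45 − 0.5 = 11.003 → n = 11.

n = 11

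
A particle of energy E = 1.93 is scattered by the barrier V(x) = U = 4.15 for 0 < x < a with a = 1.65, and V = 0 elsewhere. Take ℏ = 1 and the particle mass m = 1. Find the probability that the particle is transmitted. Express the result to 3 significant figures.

T = 0.00380

E < U: inside the barrier ψ ∝ e^{±κx} with κ = √(2m(U − E))/ℏ = 2.107.
κa = 3.477, sinh(κa) = 16.16.
The exact tunnelling result is T⁻¹ = 1 + U² sinh²(κa) / [4E(U − E)] = 263.5, so T = 0.00380.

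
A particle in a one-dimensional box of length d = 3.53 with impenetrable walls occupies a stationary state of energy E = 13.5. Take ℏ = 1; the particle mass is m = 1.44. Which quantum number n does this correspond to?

From E_n = n²π²ℏ²/(2md²) invert to n = √(2md²E)/(πℏ).
n = (3.53/π) × √(2 × 1.44 × 13.5) = 7.006 → n = 7.

n = 7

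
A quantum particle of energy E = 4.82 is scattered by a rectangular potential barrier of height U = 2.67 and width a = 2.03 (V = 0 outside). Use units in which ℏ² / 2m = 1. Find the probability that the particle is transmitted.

Above the barrier the interior wavenumber is k₂ = √(2m(E − U))/ℏ = 1.466, giving phase k₂a = 2.977.
Matching at both interfaces gives T⁻¹ = 1 + U² sin²(k₂a) / [4E(E − U)] = 1.005, hence T = 0.995.

T = 0.995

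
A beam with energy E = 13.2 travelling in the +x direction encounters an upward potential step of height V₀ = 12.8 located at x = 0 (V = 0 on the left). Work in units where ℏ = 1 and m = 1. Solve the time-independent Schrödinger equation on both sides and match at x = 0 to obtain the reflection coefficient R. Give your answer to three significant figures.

R = 0.495

The wavenumbers are k₁ = √(2mE)/ℏ = 5.138 on the left and k₂ = √(2m(E − V₀))/ℏ = 0.8944 on the right.
Continuity of ψ and ψ′ at the step yields the reflection amplitude r = (k₁ − k₂)/(k₁ + k₂) = 0.7035; thus R = |r|² = 0.4949, T = 0.5051.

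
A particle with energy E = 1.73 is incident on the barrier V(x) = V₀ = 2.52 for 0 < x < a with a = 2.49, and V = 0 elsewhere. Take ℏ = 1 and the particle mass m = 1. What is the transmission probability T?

T = 0.00656

E < V₀: inside the barrier ψ ∝ e^{±κx} with κ = √(2m(V₀ − E))/ℏ = 1.257.
κa = 3.130, sinh(κa) = 11.41.
Matching ψ, ψ′ at both faces gives T = [1 + V₀² sinh²(κa) / (4E(V₀ − E))]⁻¹ = 1/152.3 = 0.00656.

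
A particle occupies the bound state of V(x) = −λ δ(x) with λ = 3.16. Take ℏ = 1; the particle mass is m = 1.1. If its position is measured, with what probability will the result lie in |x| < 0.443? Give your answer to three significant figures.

P = 0.954

The normalised bound state is ψ = √κ e^{−κ|x|} with κ = mλ/ℏ² = 3.476.
P(|x| < d) = ∫_{−d}^{d} κ e^{−2κ|x|} dx = 1 − e^{−2κd} = 1 − e^{−3.080} = 0.9540.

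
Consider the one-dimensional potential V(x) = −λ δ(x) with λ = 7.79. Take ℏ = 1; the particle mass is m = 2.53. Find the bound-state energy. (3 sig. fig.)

E = -76.8

For x ≠ 0 the bound state is ψ ∝ e^{−κ|x|}; integrating the TISE across the delta gives the cusp condition 2κ = 2mλ/ℏ², so κ = 19.71.
Then E = −ℏ²κ²/(2m) = −mλ²/(2ℏ²) = -76.77.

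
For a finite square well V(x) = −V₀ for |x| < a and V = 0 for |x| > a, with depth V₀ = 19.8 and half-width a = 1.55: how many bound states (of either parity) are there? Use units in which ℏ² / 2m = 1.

N = 5

The dimensionless depth is z₀ = a√(2mV₀)/ℏ = 1.55 × √(19.80) = 6.897.
A new bound state (alternating even/odd) appears each time z₀ passes a multiple of π/2, so N = ⌊2z₀/π⌋ + 1 = ⌊4.391⌋ + 1 = 5.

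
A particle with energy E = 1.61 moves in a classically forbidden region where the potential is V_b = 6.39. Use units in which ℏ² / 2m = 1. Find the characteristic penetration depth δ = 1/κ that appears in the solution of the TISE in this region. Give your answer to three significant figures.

δ = 0.457

Since E < V_b the TISE in this region is ψ'' = κ²ψ with κ = √(2m(V_b − E))/ℏ.
κ = √(2 × 0.5 × 4.78) = 2.186. The penetration depth is δ = 1/κ = 0.457.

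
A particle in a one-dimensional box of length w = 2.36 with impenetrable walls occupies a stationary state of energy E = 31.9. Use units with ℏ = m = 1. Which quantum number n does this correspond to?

From E_n = n²π²ℏ²/(2mw²) invert to n = √(2mw²E)/(πℏ).
n = (2.36/π) × √(2 × 1 × 31.9) = 6.000 → n = 6.

n = 6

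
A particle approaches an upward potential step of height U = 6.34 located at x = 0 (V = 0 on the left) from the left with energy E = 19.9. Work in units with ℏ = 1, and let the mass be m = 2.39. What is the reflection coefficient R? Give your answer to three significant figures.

On each side the TISE gives plane waves with k = √(2m(E − V))/ℏ: k₁ = √(2·2.39·19.9) = 9.753, k₂ = √(2·2.39·13.56) = 8.051.
Continuity of ψ and ψ′ at the step yields the reflection amplitude r = (k₁ − k₂)/(k₁ + k₂) = 0.09561; thus R = |r|² = 0.009140, T = 0.9909.

R = 0.00914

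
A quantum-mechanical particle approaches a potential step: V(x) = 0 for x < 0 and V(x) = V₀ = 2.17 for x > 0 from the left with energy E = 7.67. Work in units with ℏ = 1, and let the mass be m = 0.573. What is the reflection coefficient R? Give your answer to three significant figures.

R = 0.00688

The wavenumbers are k₁ = √(2mE)/ℏ = 2.965 on the left and k₂ = √(2m(E − V₀))/ℏ = 2.511 on the right.
Continuity of ψ and ψ′ at the step yields the reflection amplitude r = (k₁ − k₂)/(k₁ + k₂) = 0.08295; thus R = |r|² = 0.006881, T = 0.9931.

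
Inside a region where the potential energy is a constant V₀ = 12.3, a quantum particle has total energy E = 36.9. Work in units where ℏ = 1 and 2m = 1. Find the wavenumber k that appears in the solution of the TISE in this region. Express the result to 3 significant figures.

k = 4.96

With E > V₀ the solution is oscillatory, ψ ∝ e^{±ikx} with k = √(2m(E − V₀))/ℏ.
k = √(2 × 0.5 × 24.6) = 4.960.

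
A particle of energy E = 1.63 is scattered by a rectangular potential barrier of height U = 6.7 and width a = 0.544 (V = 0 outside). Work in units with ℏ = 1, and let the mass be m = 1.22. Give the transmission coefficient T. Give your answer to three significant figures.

E < U: inside the barrier ψ ∝ e^{±κx} with κ = √(2m(U − E))/ℏ = 3.517.
κa = 1.913, sinh(κa) = 3.314.
The exact tunnelling result is T⁻¹ = 1 + U² sinh²(κa) / [4E(U − E)] = 15.92, so T = 0.0628.

T = 0.0628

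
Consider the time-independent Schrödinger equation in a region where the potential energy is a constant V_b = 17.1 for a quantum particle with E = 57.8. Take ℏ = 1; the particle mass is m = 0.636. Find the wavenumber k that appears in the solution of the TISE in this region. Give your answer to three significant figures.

With E > V_b the solution is oscillatory, ψ ∝ e^{±ikx} with k = √(2m(E − V_b))/ℏ.
k = √(2 × 0.636 × 40.7) = 7.195.

k = 7.20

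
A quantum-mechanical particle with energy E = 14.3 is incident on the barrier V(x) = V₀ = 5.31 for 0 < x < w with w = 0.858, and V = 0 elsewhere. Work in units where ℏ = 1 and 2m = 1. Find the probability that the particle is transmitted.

E > V₀: inside the barrier k₂ = √(2m(E − V₀))/ℏ = 2.998, k₂w = 2.573.
Matching at both interfaces gives T⁻¹ = 1 + V₀² sin²(k₂w) / [4E(E − V₀)] = 1.016, hence T = 0.984.

T = 0.984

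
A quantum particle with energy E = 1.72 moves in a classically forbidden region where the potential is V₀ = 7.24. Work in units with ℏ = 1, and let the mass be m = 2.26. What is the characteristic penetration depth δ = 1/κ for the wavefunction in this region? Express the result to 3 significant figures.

δ = 0.200

Since E < V₀ the TISE in this region is ψ'' = κ²ψ with κ = √(2m(V₀ − E))/ℏ.
κ = √(2 × 2.26 × 5.52) = 4.995. The penetration depth is δ = 1/κ = 0.200.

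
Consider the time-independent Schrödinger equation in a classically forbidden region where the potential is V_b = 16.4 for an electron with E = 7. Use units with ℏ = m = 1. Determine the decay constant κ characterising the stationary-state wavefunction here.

Since E < V_b the TISE in this region is ψ'' = κ²ψ with κ = √(2m(V_b − E))/ℏ.
κ = √(2 × 1 × 9.4) = 4.336.

κ = 4.34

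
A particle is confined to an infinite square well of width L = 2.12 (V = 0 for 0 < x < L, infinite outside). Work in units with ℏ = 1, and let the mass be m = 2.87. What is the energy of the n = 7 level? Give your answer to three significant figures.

E = 18.7

The infinite-well eigenfunctions ψ_n = √(2/L) sin(nπx/L) vanish at both walls, giving E_n = n²π²ℏ²/(2mL²).
E_7 = 7² × π² / (2 × 2.87 × 2.12²) = 18.75.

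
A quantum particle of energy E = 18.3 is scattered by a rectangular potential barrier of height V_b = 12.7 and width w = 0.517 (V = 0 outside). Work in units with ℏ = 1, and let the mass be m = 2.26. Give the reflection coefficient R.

E > V_b: inside the barrier k₂ = √(2m(E − V_b))/ℏ = 5.031, k₂w = 2.601.
Matching at both interfaces gives T⁻¹ = 1 + V_b² sin²(k₂w) / [4E(E − V_b)] = 1.104, hence T = 0.906.
R = 1 − T = 0.0944.

R = 0.0944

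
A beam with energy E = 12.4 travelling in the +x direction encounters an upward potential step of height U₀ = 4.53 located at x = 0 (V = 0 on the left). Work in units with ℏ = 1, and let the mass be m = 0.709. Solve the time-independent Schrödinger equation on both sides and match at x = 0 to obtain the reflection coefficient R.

R = 0.0128

The wavenumbers are k₁ = √(2mE)/ℏ = 4.193 on the left and k₂ = √(2m(E − U₀))/ℏ = 3.341 on the right.
Continuity of ψ and ψ′ at the step yields the reflection amplitude r = (k₁ − k₂)/(k₁ + k₂) = 0.1132; thus R = |r|² = 0.01281, T = 0.9872.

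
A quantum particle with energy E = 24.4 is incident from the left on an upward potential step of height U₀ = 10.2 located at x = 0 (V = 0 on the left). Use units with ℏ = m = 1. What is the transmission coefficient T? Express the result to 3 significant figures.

T = 0.982

The wavenumbers are k₁ = √(2mE)/ℏ = 6.986 on the left and k₂ = √(2m(E − U₀))/ℏ = 5.329 on the right.
Continuity of ψ and ψ′ at the step yields the reflection amplitude r = (k₁ − k₂)/(k₁ + k₂) = 0.1345; thus R = |r|² = 0.01809, T = 0.9819.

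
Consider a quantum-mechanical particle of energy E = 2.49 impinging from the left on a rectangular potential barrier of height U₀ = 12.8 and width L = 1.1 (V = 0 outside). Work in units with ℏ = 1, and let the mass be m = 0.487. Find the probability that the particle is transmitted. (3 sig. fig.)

T = 0.00235

E < U₀: inside the barrier ψ ∝ e^{±κx} with κ = √(2m(U₀ − E))/ℏ = 3.169.
κL = 3.486, sinh(κL) = 16.31.
The exact tunnelling result is T⁻¹ = 1 + U₀² sinh²(κL) / [4E(U₀ − E)] = 425.4, so T = 0.00235.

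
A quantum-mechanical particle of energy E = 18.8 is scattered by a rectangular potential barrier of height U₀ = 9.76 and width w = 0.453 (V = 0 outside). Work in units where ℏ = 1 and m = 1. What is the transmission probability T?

Above the barrier the interior wavenumber is k₂ = √(2m(E − U₀))/ℏ = 4.252, giving phase k₂w = 1.926.
Matching at both interfaces gives T⁻¹ = 1 + U₀² sin²(k₂w) / [4E(E − U₀)] = 1.123, hence T = 0.890.

T = 0.890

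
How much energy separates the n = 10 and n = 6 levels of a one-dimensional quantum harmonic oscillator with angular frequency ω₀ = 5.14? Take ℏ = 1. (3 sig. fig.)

ΔE = 20.6

E_n = ℏω₀(n + ½), so ΔE = (10 − 6) ℏω₀ = 4 × 5.14 = 20.56.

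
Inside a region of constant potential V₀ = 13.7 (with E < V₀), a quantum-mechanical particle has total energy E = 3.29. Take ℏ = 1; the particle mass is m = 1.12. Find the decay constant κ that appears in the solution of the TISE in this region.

Since E < V₀ the TISE in this region is ψ'' = κ²ψ with κ = √(2m(V₀ − E))/ℏ.
κ = √(2 × 1.12 × 10.41) = 4.829.

κ = 4.83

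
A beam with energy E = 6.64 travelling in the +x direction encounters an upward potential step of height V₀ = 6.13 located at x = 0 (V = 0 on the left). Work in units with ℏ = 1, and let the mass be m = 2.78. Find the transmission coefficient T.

T = 0.680

On each side the TISE gives plane waves with k = √(2m(E − V))/ℏ: k₁ = √(2·2.78·6.64) = 6.076, k₂ = √(2·2.78·0.51) = 1.684.
Continuity of ψ and ψ′ at the step yields the reflection amplitude r = (k₁ − k₂)/(k₁ + k₂) = 0.5660; thus R = |r|² = 0.3204, T = 0.6796.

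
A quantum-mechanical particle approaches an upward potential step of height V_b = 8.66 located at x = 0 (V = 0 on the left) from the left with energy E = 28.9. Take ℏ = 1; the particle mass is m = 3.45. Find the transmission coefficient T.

T = 0.992

The wavenumbers are k₁ = √(2mE)/ℏ = 14.12 on the left and k₂ = √(2m(E − V_b))/ℏ = 11.82 on the right.
Matching ψ and ψ′ at x = 0 gives r = (k₁ − k₂)/(k₁ + k₂), so R = r² = 0.007887 and T = 1 − R = 0.9921.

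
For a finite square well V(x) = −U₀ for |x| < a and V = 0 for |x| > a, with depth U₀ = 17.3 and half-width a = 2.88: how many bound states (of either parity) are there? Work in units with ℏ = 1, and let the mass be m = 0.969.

The dimensionless depth is z₀ = a√(2mU₀)/ℏ = 2.88 × √(33.53) = 16.68.
A new bound state (alternating even/odd) appears each time z₀ passes a multiple of π/2, so N = ⌊2z₀/π⌋ + 1 = ⌊10.62⌋ + 1 = 11.

N = 11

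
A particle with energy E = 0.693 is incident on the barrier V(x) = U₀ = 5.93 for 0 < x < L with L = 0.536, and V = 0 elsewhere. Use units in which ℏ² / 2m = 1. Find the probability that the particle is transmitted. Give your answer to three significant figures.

T = 0.145

Since E < U₀ the interior solution is evanescent with decay constant κ = √(2m(U₀ − E))/ℏ = 2.288.
κL = 1.227, sinh(κL) = 1.558.
The exact tunnelling result is T⁻¹ = 1 + U₀² sinh²(κL) / [4E(U₀ − E)] = 6.881, so T = 0.145.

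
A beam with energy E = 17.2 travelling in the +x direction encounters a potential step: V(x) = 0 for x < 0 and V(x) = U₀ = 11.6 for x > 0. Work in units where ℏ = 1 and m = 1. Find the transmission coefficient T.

T = 0.925

The wavenumbers are k₁ = √(2mE)/ℏ = 5.865 on the left and k₂ = √(2m(E − U₀))/ℏ = 3.347 on the right.
Matching ψ and ψ′ at x = 0 gives r = (k₁ − k₂)/(k₁ + k₂), so R = r² = 0.07475 and T = 1 − R = 0.9253.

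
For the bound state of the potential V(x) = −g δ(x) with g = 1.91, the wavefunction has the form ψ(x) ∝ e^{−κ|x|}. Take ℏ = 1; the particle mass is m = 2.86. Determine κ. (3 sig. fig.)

Integrate −(ℏ²/2m)ψ'' − gδ(x)ψ = Eψ from −ε to +ε: the ψ'' term gives ψ'(0⁺) − ψ'(0⁻) and the δ term gives −(2mg/ℏ²)ψ(0).
With ψ ∝ e^{−κ|x|} this yields −2κ = −2mg/ℏ², so κ = mg/ℏ² = 5.463.

κ = 5.46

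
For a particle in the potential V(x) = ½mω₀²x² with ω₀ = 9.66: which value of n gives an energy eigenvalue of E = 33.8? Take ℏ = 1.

n = 3

E_n = ℏω₀(n + ½) ⇒ n = E/(ℏω₀) − ½ = 33.8/9.66 − 0.5 = 2.999 → n = 3.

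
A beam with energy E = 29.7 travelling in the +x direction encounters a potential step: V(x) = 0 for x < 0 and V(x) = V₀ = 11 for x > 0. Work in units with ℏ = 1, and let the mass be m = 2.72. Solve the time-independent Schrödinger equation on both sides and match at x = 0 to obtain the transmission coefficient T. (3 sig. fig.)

T = 0.987

The wavenumbers are k₁ = √(2mE)/ℏ = 12.71 on the left and k₂ = √(2m(E − V₀))/ℏ = 10.09 on the right.
Matching ψ and ψ′ at x = 0 gives r = (k₁ − k₂)/(k₁ + k₂), so R = r² = 0.01326 and T = 1 − R = 0.9867.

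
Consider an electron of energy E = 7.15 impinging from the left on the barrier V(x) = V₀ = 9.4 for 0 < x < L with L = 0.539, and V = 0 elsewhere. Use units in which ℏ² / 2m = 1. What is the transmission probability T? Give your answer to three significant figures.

Since E < V₀ the interior solution is evanescent with decay constant κ = √(2m(V₀ − E))/ℏ = 1.500.
κL = 0.8085, sinh(κL) = 0.8995.
Matching ψ, ψ′ at both faces gives T = [1 + V₀² sinh²(κL) / (4E(V₀ − E))]⁻¹ = 1/2.111 = 0.474.

T = 0.474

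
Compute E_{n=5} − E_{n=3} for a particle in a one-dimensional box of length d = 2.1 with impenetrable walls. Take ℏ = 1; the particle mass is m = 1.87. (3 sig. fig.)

ΔE = 9.57

E_n = n²π²ℏ²/(2md²), so ΔE = (5² − 3²) π²ℏ²/(2md²).
ΔE = 16 × π² / (2 × 1.87 × 2.1²) = 9.574.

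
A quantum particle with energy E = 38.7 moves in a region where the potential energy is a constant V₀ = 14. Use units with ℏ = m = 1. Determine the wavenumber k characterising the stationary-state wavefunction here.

k = 7.03

With E > V₀ the solution is oscillatory, ψ ∝ e^{±ikx} with k = √(2m(E − V₀))/ℏ.
k = √(2 × 1 × 24.7) = 7.029.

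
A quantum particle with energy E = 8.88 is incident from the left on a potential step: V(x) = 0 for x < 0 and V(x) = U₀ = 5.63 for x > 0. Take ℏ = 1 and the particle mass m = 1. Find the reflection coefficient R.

R = 0.0606

On each side the TISE gives plane waves with k = √(2m(E − V))/ℏ: k₁ = √(2·1·8.88) = 4.214, k₂ = √(2·1·3.25) = 2.550.
Matching ψ and ψ′ at x = 0 gives r = (k₁ − k₂)/(k₁ + k₂), so R = r² = 0.06058 and T = 1 − R = 0.9394.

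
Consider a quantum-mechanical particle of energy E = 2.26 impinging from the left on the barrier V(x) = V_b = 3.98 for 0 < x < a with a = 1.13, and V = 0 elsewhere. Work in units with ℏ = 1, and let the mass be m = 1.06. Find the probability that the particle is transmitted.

E < V_b: inside the barrier ψ ∝ e^{±κx} with κ = √(2m(V_b − E))/ℏ = 1.910.
κa = 2.158, sinh(κa) = 4.268.
Matching ψ, ψ′ at both faces gives T = [1 + V_b² sinh²(κa) / (4E(V_b − E))]⁻¹ = 1/19.56 = 0.0511.

T = 0.0511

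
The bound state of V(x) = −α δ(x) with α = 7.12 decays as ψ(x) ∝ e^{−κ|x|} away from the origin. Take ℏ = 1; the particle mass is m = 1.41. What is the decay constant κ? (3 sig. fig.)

κ = 10.0

Integrating the TISE across x = 0 gives the cusp condition ψ'(0⁺) − ψ'(0⁻) = −(2mα/ℏ²)ψ(0).
With ψ ∝ e^{−κ|x|} this yields −2κ = −2mα/ℏ², so κ = mα/ℏ² = 10.04.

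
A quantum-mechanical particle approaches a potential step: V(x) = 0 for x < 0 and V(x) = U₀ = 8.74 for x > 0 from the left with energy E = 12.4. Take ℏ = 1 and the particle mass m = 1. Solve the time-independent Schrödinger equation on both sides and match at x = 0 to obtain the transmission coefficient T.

The wavenumbers are k₁ = √(2mE)/ℏ = 4.980 on the left and k₂ = √(2m(E − U₀))/ℏ = 2.706 on the right.
Matching ψ and ψ′ at x = 0 gives r = (k₁ − k₂)/(k₁ + k₂), so R = r² = 0.08758 and T = 1 − R = 0.9124.

T = 0.912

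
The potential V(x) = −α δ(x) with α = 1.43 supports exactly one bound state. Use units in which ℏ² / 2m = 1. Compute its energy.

The bound state is ψ(x) = √κ e^{−κ|x|}. The derivative jump ψ'(0⁺) − ψ'(0⁻) = −(2mα/ℏ²)ψ(0) fixes κ = mα/ℏ² = 0.7150.
Then E = −ℏ²κ²/(2m) = −mα²/(2ℏ²) = -0.5112.

E = -0.511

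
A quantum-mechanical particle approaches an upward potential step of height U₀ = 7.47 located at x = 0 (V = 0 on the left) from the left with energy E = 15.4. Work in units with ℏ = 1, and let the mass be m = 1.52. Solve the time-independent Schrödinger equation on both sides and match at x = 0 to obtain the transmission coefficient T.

On each side the TISE gives plane waves with k = √(2m(E − V))/ℏ: k₁ = √(2·1.52·15.4) = 6.842, k₂ = √(2·1.52·7.93) = 4.910.
Continuity of ψ and ψ′ at the step yields the reflection amplitude r = (k₁ − k₂)/(k₁ + k₂) = 0.1644; thus R = |r|² = 0.02703, T = 0.9730.

T = 0.973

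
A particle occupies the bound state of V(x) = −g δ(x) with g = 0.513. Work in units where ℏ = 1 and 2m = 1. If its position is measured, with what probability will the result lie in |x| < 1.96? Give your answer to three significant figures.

P = 0.634

The normalised bound state is ψ = √κ e^{−κ|x|} with κ = mg/ℏ² = 0.2565.
P(|x| < d) = ∫_{−d}^{d} κ e^{−2κ|x|} dx = 1 − e^{−2κd} = 1 − e^{−1.005} = 0.6341.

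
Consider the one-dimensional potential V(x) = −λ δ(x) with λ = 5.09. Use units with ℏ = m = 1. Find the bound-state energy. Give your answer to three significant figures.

E = -13.0

The bound state is ψ(x) = √κ e^{−κ|x|}. The derivative jump ψ'(0⁺) − ψ'(0⁻) = −(2mλ/ℏ²)ψ(0) fixes κ = mλ/ℏ² = 5.090.
Then E = −ℏ²κ²/(2m) = −mλ²/(2ℏ²) = -12.95.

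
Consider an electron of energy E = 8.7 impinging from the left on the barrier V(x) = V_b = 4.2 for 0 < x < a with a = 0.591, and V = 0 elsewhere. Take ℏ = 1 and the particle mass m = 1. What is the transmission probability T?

E > V_b: inside the barrier k₂ = √(2m(E − V_b))/ℏ = 3.000, k₂a = 1.773.
Matching at both interfaces gives T⁻¹ = 1 + V_b² sin²(k₂a) / [4E(E − V_b)] = 1.108, hence T = 0.902.

T = 0.902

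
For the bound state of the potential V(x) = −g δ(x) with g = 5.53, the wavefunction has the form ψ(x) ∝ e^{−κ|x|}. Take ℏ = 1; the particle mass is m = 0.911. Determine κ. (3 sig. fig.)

Integrate −(ℏ²/2m)ψ'' − gδ(x)ψ = Eψ from −ε to +ε: the ψ'' term gives ψ'(0⁺) − ψ'(0⁻) and the δ term gives −(2mg/ℏ²)ψ(0).
With ψ ∝ e^{−κ|x|} this yields −2κ = −2mg/ℏ², so κ = mg/ℏ² = 5.038.

κ = 5.04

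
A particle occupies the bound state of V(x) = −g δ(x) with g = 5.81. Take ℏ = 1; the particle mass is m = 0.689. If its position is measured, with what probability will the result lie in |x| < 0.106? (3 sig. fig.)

P = 0.572

The normalised bound state is ψ = √κ e^{−κ|x|} with κ = mg/ℏ² = 4.003.
P(|x| < d) = ∫_{−d}^{d} κ e^{−2κ|x|} dx = 1 − e^{−2κd} = 1 − e^{−0.8487} = 0.5720.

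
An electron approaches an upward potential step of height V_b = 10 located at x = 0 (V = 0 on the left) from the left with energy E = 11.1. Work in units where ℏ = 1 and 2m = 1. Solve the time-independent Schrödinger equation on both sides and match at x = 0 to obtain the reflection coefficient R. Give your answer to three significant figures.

R = 0.272

On each side the TISE gives plane waves with k = √(2m(E − V))/ℏ: k₁ = √(2·½·11.1) = 3.332, k₂ = √(2·½·1.1) = 1.049.
Matching ψ and ψ′ at x = 0 gives r = (k₁ − k₂)/(k₁ + k₂), so R = r² = 0.2716 and T = 1 − R = 0.7284.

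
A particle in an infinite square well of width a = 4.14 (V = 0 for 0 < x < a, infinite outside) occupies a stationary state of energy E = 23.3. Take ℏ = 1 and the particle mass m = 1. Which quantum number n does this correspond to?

n = 9

For an infinite well E_n = n²π²ℏ²/(2ma²), so n = (a/πℏ)√(2mE).
n = (4.14/π) × √(2 × 1 × 23.3) = 8.996 → n = 9.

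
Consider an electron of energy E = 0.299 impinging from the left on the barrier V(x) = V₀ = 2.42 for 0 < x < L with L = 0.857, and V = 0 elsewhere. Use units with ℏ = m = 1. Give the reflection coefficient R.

R = 0.949

Since E < V₀ the interior solution is evanescent with decay constant κ = √(2m(V₀ − E))/ℏ = 2.060.
κL = 1.765, sinh(κL) = 2.835.
The exact tunnelling result is T⁻¹ = 1 + V₀² sinh²(κL) / [4E(V₀ − E)] = 19.56, so T = 0.0511.
R = 1 − T = 0.949.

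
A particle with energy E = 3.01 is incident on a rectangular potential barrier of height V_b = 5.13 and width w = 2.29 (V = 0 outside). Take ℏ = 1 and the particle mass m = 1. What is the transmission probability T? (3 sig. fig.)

Since E < V_b the interior solution is evanescent with decay constant κ = √(2m(V_b − E))/ℏ = 2.059.
κw = 4.715, sinh(κw) = 55.82.
The exact tunnelling result is T⁻¹ = 1 + V_b² sinh²(κw) / [4E(V_b − E)] = 3214, so T = 0.000311.

T = 0.000311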